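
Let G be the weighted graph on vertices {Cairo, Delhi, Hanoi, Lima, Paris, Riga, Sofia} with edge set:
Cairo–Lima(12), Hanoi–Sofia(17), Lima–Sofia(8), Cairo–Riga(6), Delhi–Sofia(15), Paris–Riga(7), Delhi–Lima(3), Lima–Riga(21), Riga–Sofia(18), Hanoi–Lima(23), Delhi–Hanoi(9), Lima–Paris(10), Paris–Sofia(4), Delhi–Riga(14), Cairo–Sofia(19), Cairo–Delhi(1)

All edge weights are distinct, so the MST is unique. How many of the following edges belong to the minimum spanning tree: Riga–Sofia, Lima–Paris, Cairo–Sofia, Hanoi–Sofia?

0

Kruskal: consider edges lightest-first.
Cairo–Delhi (1): add. Components now {Sofia} {Hanoi} {Cairo,Delhi} {Lima} {Riga} {Paris}
Delhi–Lima (3): add. Components now {Sofia} {Hanoi} {Cairo,Delhi,Lima} {Riga} {Paris}
Paris–Sofia (4): add. Components now {Paris,Sofia} {Hanoi} {Cairo,Delhi,Lima} {Riga}
Cairo–Riga (6): add. Components now {Paris,Sofia} {Hanoi} {Cairo,Delhi,Lima,Riga}
Paris–Riga (7): add. Components now {Cairo,Delhi,Lima,Paris,Riga,Sofia} {Hanoi}
Lima–Sofia (8): skip — Sofia and Lima already connected.
Delhi–Hanoi (9): add. Components now {Cairo,Delhi,Hanoi,Lima,Paris,Riga,Sofia}
MST edge set: {Cairo–Delhi, Delhi–Lima, Paris–Sofia, Cairo–Riga, Paris–Riga, Delhi–Hanoi}.
Of the listed edges, {} are in the MST → 0.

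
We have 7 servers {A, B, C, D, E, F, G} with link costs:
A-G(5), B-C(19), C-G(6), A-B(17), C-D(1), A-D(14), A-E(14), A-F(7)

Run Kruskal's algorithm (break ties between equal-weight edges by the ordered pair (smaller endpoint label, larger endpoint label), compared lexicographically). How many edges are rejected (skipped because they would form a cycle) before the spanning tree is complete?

1

Sort edges by weight, then run Kruskal:
C-D (1): add — endpoints in different components.
A-G (5): add — endpoints in different components.
C-G (6): add — endpoints in different components.
A-F (7): add — endpoints in different components.
A-D (14): skip — A and D already connected.
A-E (14): add — endpoints in different components.
A-B (17): add — endpoints in different components.
Edges rejected before the tree was complete: 1.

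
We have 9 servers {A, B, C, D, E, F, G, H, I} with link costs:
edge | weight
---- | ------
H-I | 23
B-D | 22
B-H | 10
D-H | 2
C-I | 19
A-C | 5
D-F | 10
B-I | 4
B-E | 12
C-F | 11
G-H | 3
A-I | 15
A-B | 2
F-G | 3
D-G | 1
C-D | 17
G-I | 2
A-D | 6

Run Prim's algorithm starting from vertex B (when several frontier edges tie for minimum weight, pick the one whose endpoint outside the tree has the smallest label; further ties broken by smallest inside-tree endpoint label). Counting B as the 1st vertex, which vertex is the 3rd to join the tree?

I

Grow the tree from B using Prim:
Step 1: cheapest edge leaving the tree is A-B (2); add A.
Step 2: cheapest edge leaving the tree is B-I (4); add I.
Step 3: cheapest edge leaving the tree is G-I (2); add G.
Step 4: cheapest edge leaving the tree is D-G (1); add D.
Step 5: cheapest edge leaving the tree is D-H (2); add H.
Step 6: cheapest edge leaving the tree is F-G (3); add F.
Step 7: cheapest edge leaving the tree is A-C (5); add C.
Step 8: cheapest edge leaving the tree is B-E (12); add E.
Vertex order: B, A, I, G, D, H, F, C, E. The 3rd vertex is I.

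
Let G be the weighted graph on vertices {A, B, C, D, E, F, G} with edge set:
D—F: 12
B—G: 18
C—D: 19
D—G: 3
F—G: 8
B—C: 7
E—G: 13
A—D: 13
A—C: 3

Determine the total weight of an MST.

Kruskal's algorithm — process edges by increasing weight (ties by edge label):
A—C (3): add. Components now {A,C} {B} {D} {E} {F} {G}
D—G (3): add. Components now {A,C} {B} {D,G} {E} {F}
B—C (7): add. Components now {A,B,C} {D,G} {E} {F}
F—G (8): add. Components now {A,B,C} {D,F,G} {E}
D—F (12): skip — D and F already connected.
A—D (13): add. Components now {A,B,C,D,F,G} {E}
E—G (13): add. Components now {A,B,C,D,E,F,G}
MST edges: A—C, D—G, B—C, F—G, A—D, E—G; total weight 3+3+7+8+13+13 = 47.

47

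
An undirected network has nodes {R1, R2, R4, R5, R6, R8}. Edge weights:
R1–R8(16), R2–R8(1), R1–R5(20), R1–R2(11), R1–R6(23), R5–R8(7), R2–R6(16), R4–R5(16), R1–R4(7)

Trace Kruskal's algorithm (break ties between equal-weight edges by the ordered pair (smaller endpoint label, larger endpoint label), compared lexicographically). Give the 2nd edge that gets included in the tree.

R1-R4

Kruskal: consider edges lightest-first.
R2–R8 (1): add. Components now {R5} {R6} {R4} {R2,R8} {R1}
R1–R4 (7): add. Components now {R5} {R6} {R1,R4} {R2,R8}
R5–R8 (7): add. Components now {R2,R5,R8} {R6} {R1,R4}
R1–R2 (11): add. Components now {R1,R2,R4,R5,R8} {R6}
R1–R8 (16): skip — R8 and R1 already connected.
R2–R6 (16): add. Components now {R1,R2,R4,R5,R6,R8}
The 2nd edge added is R1–R4.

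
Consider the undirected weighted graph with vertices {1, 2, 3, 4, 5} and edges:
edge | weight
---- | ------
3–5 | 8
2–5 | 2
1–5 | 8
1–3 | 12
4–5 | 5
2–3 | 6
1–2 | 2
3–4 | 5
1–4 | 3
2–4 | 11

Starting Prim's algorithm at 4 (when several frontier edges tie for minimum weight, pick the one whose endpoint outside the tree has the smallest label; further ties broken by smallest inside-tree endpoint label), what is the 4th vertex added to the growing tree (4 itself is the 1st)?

5

Grow the tree from 4 using Prim:
Step 1: cheapest edge leaving the tree is 1–4 (3); add 1.
Step 2: cheapest edge leaving the tree is 1–2 (2); add 2.
Step 3: cheapest edge leaving the tree is 2–5 (2); add 5.
Step 4: cheapest edge leaving the tree is 3–4 (5); add 3.
Vertex order: 4, 1, 2, 5, 3. The 4th vertex is 5.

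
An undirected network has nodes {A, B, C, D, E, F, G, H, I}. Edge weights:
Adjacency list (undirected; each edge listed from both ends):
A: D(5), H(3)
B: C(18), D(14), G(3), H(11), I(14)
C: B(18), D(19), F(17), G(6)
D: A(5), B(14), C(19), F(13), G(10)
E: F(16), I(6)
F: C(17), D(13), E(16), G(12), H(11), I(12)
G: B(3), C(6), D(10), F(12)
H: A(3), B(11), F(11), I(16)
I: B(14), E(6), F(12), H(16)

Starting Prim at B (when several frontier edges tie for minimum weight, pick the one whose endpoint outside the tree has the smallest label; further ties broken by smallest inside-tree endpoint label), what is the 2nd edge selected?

Prim, starting at B.
Step 1: cheapest edge leaving the tree is B-G (3); add G.
Step 2: cheapest edge leaving the tree is C-G (6); add C.
Step 3: cheapest edge leaving the tree is D-G (10); add D.
Step 4: cheapest edge leaving the tree is A-D (5); add A.
Step 5: cheapest edge leaving the tree is A-H (3); add H.
Step 6: cheapest edge leaving the tree is F-H (11); add F.
Step 7: cheapest edge leaving the tree is F-I (12); add I.
Step 8: cheapest edge leaving the tree is E-I (6); add E.
The 2nd edge added is C-G.

C-G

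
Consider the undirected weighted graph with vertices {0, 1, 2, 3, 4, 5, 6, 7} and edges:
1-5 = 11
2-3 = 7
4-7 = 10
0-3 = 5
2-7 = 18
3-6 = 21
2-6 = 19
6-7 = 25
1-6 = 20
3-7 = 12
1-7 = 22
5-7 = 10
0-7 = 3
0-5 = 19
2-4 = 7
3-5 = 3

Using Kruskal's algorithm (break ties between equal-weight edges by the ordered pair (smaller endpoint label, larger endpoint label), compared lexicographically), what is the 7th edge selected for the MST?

Kruskal's algorithm — process edges by increasing weight (ties by edge label):
0-7 (3): add — endpoints in different components.
3-5 (3): add — endpoints in different components.
0-3 (5): add — endpoints in different components.
2-3 (7): add — endpoints in different components.
2-4 (7): add — endpoints in different components.
4-7 (10): skip — 4 and 7 already connected.
5-7 (10): skip — 5 and 7 already connected.
1-5 (11): add — endpoints in different components.
3-7 (12): skip — 3 and 7 already connected.
2-7 (18): skip — 2 and 7 already connected.
0-5 (19): skip — 0 and 5 already connected.
2-6 (19): add — endpoints in different components.
The 7th edge added is 2-6.

2-6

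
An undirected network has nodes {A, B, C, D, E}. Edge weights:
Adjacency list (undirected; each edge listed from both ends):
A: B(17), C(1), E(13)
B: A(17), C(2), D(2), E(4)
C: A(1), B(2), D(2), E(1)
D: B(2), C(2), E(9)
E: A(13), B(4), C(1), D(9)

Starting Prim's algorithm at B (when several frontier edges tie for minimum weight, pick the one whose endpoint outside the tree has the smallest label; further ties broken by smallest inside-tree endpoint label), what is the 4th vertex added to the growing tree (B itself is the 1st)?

E

Grow the tree from B using Prim:
Step 1: cheapest edge leaving the tree is B C (2); add C.
Step 2: cheapest edge leaving the tree is A C (1); add A.
Step 3: cheapest edge leaving the tree is C E (1); add E.
Step 4: cheapest edge leaving the tree is B D (2); add D.
Vertex order: B, C, A, E, D. The 4th vertex is E.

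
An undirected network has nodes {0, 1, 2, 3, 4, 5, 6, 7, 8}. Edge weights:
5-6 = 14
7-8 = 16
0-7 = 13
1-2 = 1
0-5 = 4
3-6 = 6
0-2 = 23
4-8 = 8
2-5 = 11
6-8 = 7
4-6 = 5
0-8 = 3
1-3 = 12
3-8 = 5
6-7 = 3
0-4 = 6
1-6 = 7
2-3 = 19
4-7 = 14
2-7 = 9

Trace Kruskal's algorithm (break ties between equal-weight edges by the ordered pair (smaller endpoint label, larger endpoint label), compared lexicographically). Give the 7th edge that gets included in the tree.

0-4

Kruskal: consider edges lightest-first.
1-2 (1): add — endpoints in different components.
0-8 (3): add — endpoints in different components.
6-7 (3): add — endpoints in different components.
0-5 (4): add — endpoints in different components.
3-8 (5): add — endpoints in different components.
4-6 (5): add — endpoints in different components.
0-4 (6): add — endpoints in different components.
3-6 (6): skip — 3 and 6 already connected.
1-6 (7): add — endpoints in different components.
The 7th edge added is 0-4.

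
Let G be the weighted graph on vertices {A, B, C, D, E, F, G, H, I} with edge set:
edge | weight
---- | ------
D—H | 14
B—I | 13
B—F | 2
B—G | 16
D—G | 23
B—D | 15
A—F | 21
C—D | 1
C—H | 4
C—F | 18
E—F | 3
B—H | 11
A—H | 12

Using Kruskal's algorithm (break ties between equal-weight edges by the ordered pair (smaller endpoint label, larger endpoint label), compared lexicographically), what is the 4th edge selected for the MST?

C-H

Sort edges by weight, then run Kruskal:
C—D (1): add — endpoints in different components.
B—F (2): add — endpoints in different components.
E—F (3): add — endpoints in different components.
C—H (4): add — endpoints in different components.
B—H (11): add — endpoints in different components.
A—H (12): add — endpoints in different components.
B—I (13): add — endpoints in different components.
D—H (14): skip — D and H already connected.
B—D (15): skip — B and D already connected.
B—G (16): add — endpoints in different components.
The 4th edge added is C—H.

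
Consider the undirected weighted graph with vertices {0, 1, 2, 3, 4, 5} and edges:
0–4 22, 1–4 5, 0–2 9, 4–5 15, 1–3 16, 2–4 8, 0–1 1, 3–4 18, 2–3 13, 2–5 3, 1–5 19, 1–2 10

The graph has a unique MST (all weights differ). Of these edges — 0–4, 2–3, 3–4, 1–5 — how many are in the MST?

1

Kruskal's algorithm — process edges by increasing weight (ties by edge label):
0–1 (1): add. Components now {0,1} {2} {3} {4} {5}
2–5 (3): add. Components now {0,1} {2,5} {3} {4}
1–4 (5): add. Components now {0,1,4} {2,5} {3}
2–4 (8): add. Components now {0,1,2,4,5} {3}
0–2 (9): skip — 0 and 2 already connected.
1–2 (10): skip — 1 and 2 already connected.
2–3 (13): add. Components now {0,1,2,3,4,5}
MST edge set: {0–1, 2–5, 1–4, 2–4, 2–3}.
Of the listed edges, {2–3} are in the MST → 1.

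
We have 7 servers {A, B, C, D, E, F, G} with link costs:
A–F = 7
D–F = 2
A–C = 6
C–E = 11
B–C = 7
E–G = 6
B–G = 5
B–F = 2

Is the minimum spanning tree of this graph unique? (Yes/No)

No

Kruskal: consider edges lightest-first.
B–F (2): add — endpoints in different components.
D–F (2): add — endpoints in different components.
B–G (5): add — endpoints in different components.
A–C (6): add — endpoints in different components.
E–G (6): add — endpoints in different components.
A–F (7): add — endpoints in different components.
Non-tree edge B–C has weight 7, equal to the heaviest edge on its tree cycle — swapping gives another MST of the same weight. Not unique.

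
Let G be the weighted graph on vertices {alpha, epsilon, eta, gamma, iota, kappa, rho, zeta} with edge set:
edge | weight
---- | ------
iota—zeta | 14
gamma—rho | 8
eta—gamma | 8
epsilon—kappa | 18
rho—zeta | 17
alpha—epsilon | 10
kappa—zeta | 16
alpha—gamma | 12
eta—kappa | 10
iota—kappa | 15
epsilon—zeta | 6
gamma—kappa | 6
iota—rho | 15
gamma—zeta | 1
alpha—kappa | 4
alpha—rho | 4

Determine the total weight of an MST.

43

Grow the tree from eta using Prim:
Step 1: cheapest edge leaving the tree is eta—gamma (8); add gamma.
Step 2: cheapest edge leaving the tree is gamma—zeta (1); add zeta.
Step 3: cheapest edge leaving the tree is epsilon—zeta (6); add epsilon.
Step 4: cheapest edge leaving the tree is gamma—kappa (6); add kappa.
Step 5: cheapest edge leaving the tree is alpha—kappa (4); add alpha.
Step 6: cheapest edge leaving the tree is alpha—rho (4); add rho.
Step 7: cheapest edge leaving the tree is iota—zeta (14); add iota.
MST edges: eta—gamma, gamma—zeta, epsilon—zeta, gamma—kappa, alpha—kappa, alpha—rho, iota—zeta; total weight 8+1+6+6+4+4+14 = 43.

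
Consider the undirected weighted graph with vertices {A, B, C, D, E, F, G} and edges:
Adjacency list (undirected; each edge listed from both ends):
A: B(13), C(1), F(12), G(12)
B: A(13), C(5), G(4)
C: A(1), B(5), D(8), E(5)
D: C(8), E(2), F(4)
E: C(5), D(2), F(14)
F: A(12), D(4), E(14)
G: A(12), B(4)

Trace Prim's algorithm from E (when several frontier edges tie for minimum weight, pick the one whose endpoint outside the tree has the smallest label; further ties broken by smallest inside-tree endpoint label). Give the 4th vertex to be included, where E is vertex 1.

Prim, starting at E.
Step 1: frontier [D-E 2, C-E 5, E-F 14] → take D-E (2); add D.
Step 2: frontier [D-F 4, C-D 8, C-E 5, E-F 14] → take D-F (4); add F.
Step 3: frontier [C-D 8, C-E 5, A-F 12] → take C-E (5); add C.
Step 4: frontier [A-C 1, B-C 5, A-F 12] → take A-C (1); add A.
Step 5: frontier [A-G 12, A-B 13, B-C 5] → take B-C (5); add B.
Step 6: frontier [A-G 12, B-G 4] → take B-G (4); add G.
Vertex order: E, D, F, C, A, B, G. The 4th vertex is C.

C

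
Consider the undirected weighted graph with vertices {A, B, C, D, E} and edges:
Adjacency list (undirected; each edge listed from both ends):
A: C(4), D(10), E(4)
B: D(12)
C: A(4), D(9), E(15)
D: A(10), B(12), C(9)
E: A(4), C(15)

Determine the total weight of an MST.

29

Prim, starting at D.
Step 1: frontier [C—D 9, A—D 10, B—D 12] → take C—D (9); add C.
Step 2: frontier [A—C 4, C—E 15, A—D 10, B—D 12] → take A—C (4); add A.
Step 3: frontier [A—E 4, C—E 15, B—D 12] → take A—E (4); add E.
Step 4: frontier [B—D 12] → take B—D (12); add B.
MST edges: C—D, A—C, A—E, B—D; total weight 9+4+4+12 = 29.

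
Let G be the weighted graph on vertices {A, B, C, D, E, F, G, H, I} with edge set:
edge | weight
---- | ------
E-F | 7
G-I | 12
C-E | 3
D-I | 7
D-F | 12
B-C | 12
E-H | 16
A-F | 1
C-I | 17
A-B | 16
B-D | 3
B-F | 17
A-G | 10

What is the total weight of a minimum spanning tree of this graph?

59

Grow the tree from G using Prim:
Step 1: frontier [A-G 10, G-I 12] → take A-G (10); add A.
Step 2: frontier [A-F 1, A-B 16, G-I 12] → take A-F (1); add F.
Step 3: frontier [A-B 16, E-F 7, D-F 12, B-F 17, G-I 12] → take E-F (7); add E.
Step 4: frontier [A-B 16, C-E 3, E-H 16, D-F 12, B-F 17, G-I 12] → take C-E (3); add C.
Step 5: frontier [A-B 16, B-C 12, C-I 17, E-H 16, D-F 12, B-F 17, G-I 12] → take B-C (12); add B.
Step 6: frontier [B-D 3, C-I 17, E-H 16, D-F 12, G-I 12] → take B-D (3); add D.
Step 7: frontier [C-I 17, D-I 7, E-H 16, G-I 12] → take D-I (7); add I.
Step 8: frontier [E-H 16] → take E-H (16); add H.
MST edges: A-G, A-F, E-F, C-E, B-C, B-D, D-I, E-H; total weight 10+1+7+3+12+3+7+16 = 59.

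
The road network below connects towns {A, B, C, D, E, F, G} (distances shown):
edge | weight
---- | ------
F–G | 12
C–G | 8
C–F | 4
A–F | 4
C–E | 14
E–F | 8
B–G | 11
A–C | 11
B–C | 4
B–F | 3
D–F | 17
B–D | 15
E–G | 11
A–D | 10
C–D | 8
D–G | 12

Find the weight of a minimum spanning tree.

Kruskal's algorithm — process edges by increasing weight (ties by edge label):
B–F (3): add — endpoints in different components.
A–F (4): add — endpoints in different components.
B–C (4): add — endpoints in different components.
C–F (4): skip — C and F already connected.
C–D (8): add — endpoints in different components.
C–G (8): add — endpoints in different components.
E–F (8): add — endpoints in different components.
MST edges: B–F, A–F, B–C, C–D, C–G, E–F; total weight 3+4+4+8+8+8 = 35.

35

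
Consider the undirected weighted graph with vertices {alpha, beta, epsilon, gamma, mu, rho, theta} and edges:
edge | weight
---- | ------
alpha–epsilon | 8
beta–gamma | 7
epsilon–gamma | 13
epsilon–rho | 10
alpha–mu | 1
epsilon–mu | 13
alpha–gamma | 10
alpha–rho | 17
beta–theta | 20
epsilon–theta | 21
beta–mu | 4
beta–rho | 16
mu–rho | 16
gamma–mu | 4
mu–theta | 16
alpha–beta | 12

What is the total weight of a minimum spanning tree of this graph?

43

Kruskal's algorithm — process edges by increasing weight (ties by edge label):
alpha–mu (1): add. Components now {beta} {epsilon} {alpha,mu} {gamma} {rho} {theta}
beta–mu (4): add. Components now {alpha,beta,mu} {epsilon} {gamma} {rho} {theta}
gamma–mu (4): add. Components now {alpha,beta,gamma,mu} {epsilon} {rho} {theta}
beta–gamma (7): skip — beta and gamma already connected.
alpha–epsilon (8): add. Components now {alpha,beta,epsilon,gamma,mu} {rho} {theta}
alpha–gamma (10): skip — alpha and gamma already connected.
epsilon–rho (10): add. Components now {alpha,beta,epsilon,gamma,mu,rho} {theta}
alpha–beta (12): skip — beta and alpha already connected.
epsilon–gamma (13): skip — epsilon and gamma already connected.
epsilon–mu (13): skip — epsilon and mu already connected.
beta–rho (16): skip — beta and rho already connected.
mu–rho (16): skip — rho and mu already connected.
mu–theta (16): add. Components now {alpha,beta,epsilon,gamma,mu,rho,theta}
MST edges: alpha–mu, beta–mu, gamma–mu, alpha–epsilon, epsilon–rho, mu–theta; total weight 1+4+4+8+10+16 = 43.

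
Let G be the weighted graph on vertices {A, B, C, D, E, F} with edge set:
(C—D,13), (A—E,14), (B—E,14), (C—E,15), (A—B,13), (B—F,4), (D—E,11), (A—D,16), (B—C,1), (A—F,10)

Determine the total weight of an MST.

39

Sort edges by weight, then run Kruskal:
B—C (1): add — endpoints in different components.
B—F (4): add — endpoints in different components.
A—F (10): add — endpoints in different components.
D—E (11): add — endpoints in different components.
A—B (13): skip — A and B already connected.
C—D (13): add — endpoints in different components.
MST edges: B—C, B—F, A—F, D—E, C—D; total weight 1+4+10+11+13 = 39.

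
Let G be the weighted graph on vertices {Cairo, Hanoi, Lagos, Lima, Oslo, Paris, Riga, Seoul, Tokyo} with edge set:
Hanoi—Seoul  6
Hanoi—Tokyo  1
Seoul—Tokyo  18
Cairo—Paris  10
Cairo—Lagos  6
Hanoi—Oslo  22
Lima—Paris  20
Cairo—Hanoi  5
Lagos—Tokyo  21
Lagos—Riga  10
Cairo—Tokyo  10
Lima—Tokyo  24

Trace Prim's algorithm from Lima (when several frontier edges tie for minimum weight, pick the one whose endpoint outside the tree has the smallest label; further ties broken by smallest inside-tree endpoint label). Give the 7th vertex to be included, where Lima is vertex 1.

Prim's algorithm from Lima:
Step 1: cheapest edge leaving the tree is Lima—Paris (20); add Paris.
Step 2: cheapest edge leaving the tree is Cairo—Paris (10); add Cairo.
Step 3: cheapest edge leaving the tree is Cairo—Hanoi (5); add Hanoi.
Step 4: cheapest edge leaving the tree is Hanoi—Tokyo (1); add Tokyo.
Step 5: cheapest edge leaving the tree is Cairo—Lagos (6); add Lagos.
Step 6: cheapest edge leaving the tree is Hanoi—Seoul (6); add Seoul.
Step 7: cheapest edge leaving the tree is Lagos—Riga (10); add Riga.
Step 8: cheapest edge leaving the tree is Hanoi—Oslo (22); add Oslo.
Vertex order: Lima, Paris, Cairo, Hanoi, Tokyo, Lagos, Seoul, Riga, Oslo. The 7th vertex is Seoul.

Seoul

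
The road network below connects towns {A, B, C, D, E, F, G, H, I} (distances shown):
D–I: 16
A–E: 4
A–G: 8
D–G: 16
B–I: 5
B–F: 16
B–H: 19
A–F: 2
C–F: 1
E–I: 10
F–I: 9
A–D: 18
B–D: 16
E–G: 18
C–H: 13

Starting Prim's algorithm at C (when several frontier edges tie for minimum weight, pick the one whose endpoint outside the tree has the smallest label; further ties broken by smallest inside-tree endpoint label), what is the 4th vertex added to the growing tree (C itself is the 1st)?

Grow the tree from C using Prim:
Step 1: cheapest edge leaving the tree is C–F (1); add F.
Step 2: cheapest edge leaving the tree is A–F (2); add A.
Step 3: cheapest edge leaving the tree is A–E (4); add E.
Step 4: cheapest edge leaving the tree is A–G (8); add G.
Step 5: cheapest edge leaving the tree is F–I (9); add I.
Step 6: cheapest edge leaving the tree is B–I (5); add B.
Step 7: cheapest edge leaving the tree is C–H (13); add H.
Step 8: cheapest edge leaving the tree is B–D (16); add D.
Vertex order: C, F, A, E, G, I, B, H, D. The 4th vertex is E.

E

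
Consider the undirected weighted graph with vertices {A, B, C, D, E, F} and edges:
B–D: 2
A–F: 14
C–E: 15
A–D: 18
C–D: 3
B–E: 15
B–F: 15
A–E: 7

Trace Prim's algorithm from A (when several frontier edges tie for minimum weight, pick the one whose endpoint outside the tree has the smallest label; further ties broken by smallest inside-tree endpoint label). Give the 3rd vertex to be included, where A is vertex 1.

Grow the tree from A using Prim:
Step 1: frontier [A–E 7, A–F 14, A–D 18] → take A–E (7); add E.
Step 2: frontier [A–F 14, A–D 18, B–E 15, C–E 15] → take A–F (14); add F.
Step 3: frontier [A–D 18, B–E 15, C–E 15, B–F 15] → take B–E (15); add B.
Step 4: frontier [A–D 18, B–D 2, C–E 15] → take B–D (2); add D.
Step 5: frontier [C–D 3, C–E 15] → take C–D (3); add C.
Vertex order: A, E, F, B, D, C. The 3rd vertex is F.

F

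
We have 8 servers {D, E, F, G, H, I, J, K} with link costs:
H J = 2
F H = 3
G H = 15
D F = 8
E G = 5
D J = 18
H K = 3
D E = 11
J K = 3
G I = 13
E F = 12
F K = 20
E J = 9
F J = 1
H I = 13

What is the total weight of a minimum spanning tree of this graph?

Grow the tree from F using Prim:
Step 1: cheapest edge leaving the tree is F J (1); add J.
Step 2: cheapest edge leaving the tree is H J (2); add H.
Step 3: cheapest edge leaving the tree is H K (3); add K.
Step 4: cheapest edge leaving the tree is D F (8); add D.
Step 5: cheapest edge leaving the tree is E J (9); add E.
Step 6: cheapest edge leaving the tree is E G (5); add G.
Step 7: cheapest edge leaving the tree is G I (13); add I.
MST edges: F J, H J, H K, D F, E J, E G, G I; total weight 1+2+3+8+9+5+13 = 41.

41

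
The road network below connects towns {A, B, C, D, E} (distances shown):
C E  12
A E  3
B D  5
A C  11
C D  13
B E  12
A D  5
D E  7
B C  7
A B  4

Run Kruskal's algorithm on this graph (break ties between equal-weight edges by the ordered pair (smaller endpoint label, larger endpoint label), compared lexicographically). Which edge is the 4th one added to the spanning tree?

Kruskal: consider edges lightest-first.
A E (3): add. Components now {A,E} {B} {C} {D}
A B (4): add. Components now {A,B,E} {C} {D}
A D (5): add. Components now {A,B,D,E} {C}
B D (5): skip — B and D already connected.
B C (7): add. Components now {A,B,C,D,E}
The 4th edge added is B C.

B-C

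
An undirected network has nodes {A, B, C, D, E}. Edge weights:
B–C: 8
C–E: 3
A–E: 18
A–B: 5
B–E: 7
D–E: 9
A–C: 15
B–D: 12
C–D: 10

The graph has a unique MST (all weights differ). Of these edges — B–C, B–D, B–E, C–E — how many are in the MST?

Sort edges by weight, then run Kruskal:
C–E (3): add. Components now {A} {B} {C,E} {D}
A–B (5): add. Components now {A,B} {C,E} {D}
B–E (7): add. Components now {A,B,C,E} {D}
B–C (8): skip — B and C already connected.
D–E (9): add. Components now {A,B,C,D,E}
MST edge set: {C–E, A–B, B–E, D–E}.
Of the listed edges, {B–E, C–E} are in the MST → 2.

2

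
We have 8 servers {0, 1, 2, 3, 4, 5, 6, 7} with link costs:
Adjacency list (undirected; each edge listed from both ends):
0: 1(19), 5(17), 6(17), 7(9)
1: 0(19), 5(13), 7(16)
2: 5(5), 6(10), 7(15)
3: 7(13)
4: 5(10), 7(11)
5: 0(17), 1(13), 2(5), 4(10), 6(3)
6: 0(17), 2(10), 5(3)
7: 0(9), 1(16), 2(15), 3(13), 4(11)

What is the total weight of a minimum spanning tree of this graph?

64

Prim's algorithm from 7:
Step 1: cheapest edge leaving the tree is 0–7 (9); add 0.
Step 2: cheapest edge leaving the tree is 4–7 (11); add 4.
Step 3: cheapest edge leaving the tree is 4–5 (10); add 5.
Step 4: cheapest edge leaving the tree is 5–6 (3); add 6.
Step 5: cheapest edge leaving the tree is 2–5 (5); add 2.
Step 6: cheapest edge leaving the tree is 1–5 (13); add 1.
Step 7: cheapest edge leaving the tree is 3–7 (13); add 3.
MST edges: 0–7, 4–7, 4–5, 5–6, 2–5, 1–5, 3–7; total weight 9+11+10+3+5+13+13 = 64.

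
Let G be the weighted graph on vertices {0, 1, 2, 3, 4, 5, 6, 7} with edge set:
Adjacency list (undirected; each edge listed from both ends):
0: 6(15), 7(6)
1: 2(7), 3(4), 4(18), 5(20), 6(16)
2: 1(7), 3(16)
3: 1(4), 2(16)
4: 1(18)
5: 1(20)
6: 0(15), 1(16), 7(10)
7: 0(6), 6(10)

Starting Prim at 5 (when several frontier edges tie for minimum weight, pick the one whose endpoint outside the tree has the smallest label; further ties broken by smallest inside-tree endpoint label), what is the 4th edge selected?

Prim, starting at 5.
Step 1: cheapest edge leaving the tree is 1—5 (20); add 1.
Step 2: cheapest edge leaving the tree is 1—3 (4); add 3.
Step 3: cheapest edge leaving the tree is 1—2 (7); add 2.
Step 4: cheapest edge leaving the tree is 1—6 (16); add 6.
Step 5: cheapest edge leaving the tree is 6—7 (10); add 7.
Step 6: cheapest edge leaving the tree is 0—7 (6); add 0.
Step 7: cheapest edge leaving the tree is 1—4 (18); add 4.
The 4th edge added is 1—6.

1-6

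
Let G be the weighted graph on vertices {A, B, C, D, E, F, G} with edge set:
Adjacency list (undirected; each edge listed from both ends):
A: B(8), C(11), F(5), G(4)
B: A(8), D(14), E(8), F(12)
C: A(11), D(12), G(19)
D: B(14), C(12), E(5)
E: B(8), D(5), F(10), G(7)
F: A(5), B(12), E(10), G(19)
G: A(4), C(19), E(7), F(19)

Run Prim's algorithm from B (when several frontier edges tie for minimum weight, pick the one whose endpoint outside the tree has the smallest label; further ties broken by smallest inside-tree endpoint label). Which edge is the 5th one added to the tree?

D-E

Prim's algorithm from B:
Step 1: cheapest edge leaving the tree is A B (8); add A.
Step 2: cheapest edge leaving the tree is A G (4); add G.
Step 3: cheapest edge leaving the tree is A F (5); add F.
Step 4: cheapest edge leaving the tree is E G (7); add E.
Step 5: cheapest edge leaving the tree is D E (5); add D.
Step 6: cheapest edge leaving the tree is A C (11); add C.
The 5th edge added is D E.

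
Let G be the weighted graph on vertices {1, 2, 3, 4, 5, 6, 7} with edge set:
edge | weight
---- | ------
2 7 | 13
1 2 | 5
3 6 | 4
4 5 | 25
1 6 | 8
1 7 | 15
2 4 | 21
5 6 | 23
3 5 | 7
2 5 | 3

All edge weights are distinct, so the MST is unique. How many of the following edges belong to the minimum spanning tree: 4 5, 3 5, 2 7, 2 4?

Kruskal: consider edges lightest-first.
2 5 (3): add. Components now {1} {2,5} {3} {4} {6} {7}
3 6 (4): add. Components now {1} {2,5} {3,6} {4} {7}
1 2 (5): add. Components now {1,2,5} {3,6} {4} {7}
3 5 (7): add. Components now {1,2,3,5,6} {4} {7}
1 6 (8): skip — 1 and 6 already connected.
2 7 (13): add. Components now {1,2,3,5,6,7} {4}
1 7 (15): skip — 1 and 7 already connected.
2 4 (21): add. Components now {1,2,3,4,5,6,7}
MST edge set: {2 5, 3 6, 1 2, 3 5, 2 7, 2 4}.
Of the listed edges, {3 5, 2 7, 2 4} are in the MST → 3.

3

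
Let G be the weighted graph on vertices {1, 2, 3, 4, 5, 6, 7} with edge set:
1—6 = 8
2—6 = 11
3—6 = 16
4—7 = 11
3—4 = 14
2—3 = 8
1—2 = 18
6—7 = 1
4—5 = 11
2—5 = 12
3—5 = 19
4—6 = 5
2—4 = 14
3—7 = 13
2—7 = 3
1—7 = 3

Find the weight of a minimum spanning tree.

Grow the tree from 4 using Prim:
Step 1: cheapest edge leaving the tree is 4—6 (5); add 6.
Step 2: cheapest edge leaving the tree is 6—7 (1); add 7.
Step 3: cheapest edge leaving the tree is 1—7 (3); add 1.
Step 4: cheapest edge leaving the tree is 2—7 (3); add 2.
Step 5: cheapest edge leaving the tree is 2—3 (8); add 3.
Step 6: cheapest edge leaving the tree is 4—5 (11); add 5.
MST edges: 4—6, 6—7, 1—7, 2—7, 2—3, 4—5; total weight 5+1+3+3+8+11 = 31.

31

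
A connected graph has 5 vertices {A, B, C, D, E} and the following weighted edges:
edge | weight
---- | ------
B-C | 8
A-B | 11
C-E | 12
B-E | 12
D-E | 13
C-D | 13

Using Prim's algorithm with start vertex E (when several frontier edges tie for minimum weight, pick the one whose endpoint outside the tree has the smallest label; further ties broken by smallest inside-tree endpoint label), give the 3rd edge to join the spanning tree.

A-B

Grow the tree from E using Prim:
Step 1: cheapest edge leaving the tree is B-E (12); add B.
Step 2: cheapest edge leaving the tree is B-C (8); add C.
Step 3: cheapest edge leaving the tree is A-B (11); add A.
Step 4: cheapest edge leaving the tree is C-D (13); add D.
The 3rd edge added is A-B.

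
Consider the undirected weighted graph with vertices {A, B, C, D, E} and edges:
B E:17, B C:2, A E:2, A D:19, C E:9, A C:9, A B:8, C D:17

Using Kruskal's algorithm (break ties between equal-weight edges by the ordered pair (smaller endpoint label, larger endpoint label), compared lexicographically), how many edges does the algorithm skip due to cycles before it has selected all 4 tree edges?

3

Kruskal: consider edges lightest-first.
A E (2): add — endpoints in different components.
B C (2): add — endpoints in different components.
A B (8): add — endpoints in different components.
A C (9): skip — A and C already connected.
C E (9): skip — C and E already connected.
B E (17): skip — B and E already connected.
C D (17): add — endpoints in different components.
Edges rejected before the tree was complete: 3.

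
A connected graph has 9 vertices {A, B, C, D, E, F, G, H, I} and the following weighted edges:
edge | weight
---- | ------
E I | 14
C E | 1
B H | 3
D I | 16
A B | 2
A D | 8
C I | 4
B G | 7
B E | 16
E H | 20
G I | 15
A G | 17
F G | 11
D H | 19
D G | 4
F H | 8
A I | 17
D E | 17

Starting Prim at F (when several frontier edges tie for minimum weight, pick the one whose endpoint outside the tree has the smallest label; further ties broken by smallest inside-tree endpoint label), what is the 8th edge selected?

C-E

Prim's algorithm from F:
Step 1: cheapest edge leaving the tree is F H (8); add H.
Step 2: cheapest edge leaving the tree is B H (3); add B.
Step 3: cheapest edge leaving the tree is A B (2); add A.
Step 4: cheapest edge leaving the tree is B G (7); add G.
Step 5: cheapest edge leaving the tree is D G (4); add D.
Step 6: cheapest edge leaving the tree is G I (15); add I.
Step 7: cheapest edge leaving the tree is C I (4); add C.
Step 8: cheapest edge leaving the tree is C E (1); add E.
The 8th edge added is C E.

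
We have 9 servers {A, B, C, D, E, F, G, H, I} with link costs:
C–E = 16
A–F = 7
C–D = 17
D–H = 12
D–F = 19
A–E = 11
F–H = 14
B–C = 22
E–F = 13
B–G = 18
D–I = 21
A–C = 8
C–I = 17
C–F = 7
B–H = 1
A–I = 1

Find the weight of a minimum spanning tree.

Prim, starting at B.
Step 1: cheapest edge leaving the tree is B–H (1); add H.
Step 2: cheapest edge leaving the tree is D–H (12); add D.
Step 3: cheapest edge leaving the tree is F–H (14); add F.
Step 4: cheapest edge leaving the tree is A–F (7); add A.
Step 5: cheapest edge leaving the tree is A–I (1); add I.
Step 6: cheapest edge leaving the tree is C–F (7); add C.
Step 7: cheapest edge leaving the tree is A–E (11); add E.
Step 8: cheapest edge leaving the tree is B–G (18); add G.
MST edges: B–H, D–H, F–H, A–F, A–I, C–F, A–E, B–G; total weight 1+12+14+7+1+7+11+18 = 71.

71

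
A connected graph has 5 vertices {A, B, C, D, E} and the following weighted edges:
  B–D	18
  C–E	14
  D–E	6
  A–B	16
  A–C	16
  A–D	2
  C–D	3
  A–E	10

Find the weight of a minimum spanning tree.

27

Sort edges by weight, then run Kruskal:
A–D (2): add. Components now {A,D} {B} {C} {E}
C–D (3): add. Components now {A,C,D} {B} {E}
D–E (6): add. Components now {A,C,D,E} {B}
A–E (10): skip — A and E already connected.
C–E (14): skip — C and E already connected.
A–B (16): add. Components now {A,B,C,D,E}
MST edges: A–D, C–D, D–E, A–B; total weight 2+3+6+16 = 27.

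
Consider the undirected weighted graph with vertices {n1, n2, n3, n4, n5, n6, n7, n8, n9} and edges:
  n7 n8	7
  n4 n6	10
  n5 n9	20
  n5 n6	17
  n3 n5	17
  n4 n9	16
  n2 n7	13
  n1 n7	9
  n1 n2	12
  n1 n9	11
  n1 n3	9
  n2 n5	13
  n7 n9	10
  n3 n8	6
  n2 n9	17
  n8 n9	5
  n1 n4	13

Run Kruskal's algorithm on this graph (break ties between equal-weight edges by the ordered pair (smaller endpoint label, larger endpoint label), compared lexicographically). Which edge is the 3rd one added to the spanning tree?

Kruskal: consider edges lightest-first.
n8 n9 (5): add — endpoints in different components.
n3 n8 (6): add — endpoints in different components.
n7 n8 (7): add — endpoints in different components.
n1 n3 (9): add — endpoints in different components.
n1 n7 (9): skip — n1 and n7 already connected.
n4 n6 (10): add — endpoints in different components.
n7 n9 (10): skip — n9 and n7 already connected.
n1 n9 (11): skip — n1 and n9 already connected.
n1 n2 (12): add — endpoints in different components.
n1 n4 (13): add — endpoints in different components.
n2 n5 (13): add — endpoints in different components.
The 3rd edge added is n7 n8.

n7-n8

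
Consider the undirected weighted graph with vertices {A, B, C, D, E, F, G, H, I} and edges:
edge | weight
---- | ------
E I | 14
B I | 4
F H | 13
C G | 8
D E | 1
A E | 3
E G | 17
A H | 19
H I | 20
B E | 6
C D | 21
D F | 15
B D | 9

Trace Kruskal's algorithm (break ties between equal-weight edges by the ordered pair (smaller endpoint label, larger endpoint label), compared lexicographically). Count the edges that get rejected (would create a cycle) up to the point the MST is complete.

2

Kruskal's algorithm — process edges by increasing weight (ties by edge label):
D E (1): add — endpoints in different components.
A E (3): add — endpoints in different components.
B I (4): add — endpoints in different components.
B E (6): add — endpoints in different components.
C G (8): add — endpoints in different components.
B D (9): skip — B and D already connected.
F H (13): add — endpoints in different components.
E I (14): skip — E and I already connected.
D F (15): add — endpoints in different components.
E G (17): add — endpoints in different components.
Edges rejected before the tree was complete: 2.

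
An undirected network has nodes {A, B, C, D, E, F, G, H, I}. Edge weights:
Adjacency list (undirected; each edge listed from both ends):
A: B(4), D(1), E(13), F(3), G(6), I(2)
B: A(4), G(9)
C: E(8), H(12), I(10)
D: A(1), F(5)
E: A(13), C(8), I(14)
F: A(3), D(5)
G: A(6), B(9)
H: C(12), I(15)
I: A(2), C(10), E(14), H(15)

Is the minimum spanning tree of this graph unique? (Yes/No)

Sort edges by weight, then run Kruskal:
A D (1): add — endpoints in different components.
A I (2): add — endpoints in different components.
A F (3): add — endpoints in different components.
A B (4): add — endpoints in different components.
D F (5): skip — D and F already connected.
A G (6): add — endpoints in different components.
C E (8): add — endpoints in different components.
B G (9): skip — B and G already connected.
C I (10): add — endpoints in different components.
C H (12): add — endpoints in different components.
Every non-tree edge has weight strictly greater than the heaviest edge on the tree path between its endpoints, so the MST is unique.

Yes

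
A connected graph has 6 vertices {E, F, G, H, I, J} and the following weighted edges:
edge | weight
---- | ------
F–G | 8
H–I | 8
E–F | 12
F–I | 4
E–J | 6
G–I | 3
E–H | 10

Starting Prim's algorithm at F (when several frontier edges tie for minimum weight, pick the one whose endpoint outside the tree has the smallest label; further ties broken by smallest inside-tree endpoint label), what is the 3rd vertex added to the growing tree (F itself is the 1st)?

G

Prim, starting at F.
Step 1: frontier [F–I 4, F–G 8, E–F 12] → take F–I (4); add I.
Step 2: frontier [F–G 8, E–F 12, G–I 3, H–I 8] → take G–I (3); add G.
Step 3: frontier [E–F 12, H–I 8] → take H–I (8); add H.
Step 4: frontier [E–F 12, E–H 10] → take E–H (10); add E.
Step 5: frontier [E–J 6] → take E–J (6); add J.
Vertex order: F, I, G, H, E, J. The 3rd vertex is G.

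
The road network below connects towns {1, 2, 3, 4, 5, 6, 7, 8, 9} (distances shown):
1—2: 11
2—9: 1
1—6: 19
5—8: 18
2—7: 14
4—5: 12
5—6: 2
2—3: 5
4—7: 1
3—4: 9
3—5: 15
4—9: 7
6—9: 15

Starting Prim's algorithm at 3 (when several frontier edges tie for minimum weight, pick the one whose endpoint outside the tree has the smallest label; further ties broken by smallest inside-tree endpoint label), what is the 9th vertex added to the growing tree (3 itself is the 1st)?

Prim's algorithm from 3:
Step 1: cheapest edge leaving the tree is 2—3 (5); add 2.
Step 2: cheapest edge leaving the tree is 2—9 (1); add 9.
Step 3: cheapest edge leaving the tree is 4—9 (7); add 4.
Step 4: cheapest edge leaving the tree is 4—7 (1); add 7.
Step 5: cheapest edge leaving the tree is 1—2 (11); add 1.
Step 6: cheapest edge leaving the tree is 4—5 (12); add 5.
Step 7: cheapest edge leaving the tree is 5—6 (2); add 6.
Step 8: cheapest edge leaving the tree is 5—8 (18); add 8.
Vertex order: 3, 2, 9, 4, 7, 1, 5, 6, 8. The 9th vertex is 8.

8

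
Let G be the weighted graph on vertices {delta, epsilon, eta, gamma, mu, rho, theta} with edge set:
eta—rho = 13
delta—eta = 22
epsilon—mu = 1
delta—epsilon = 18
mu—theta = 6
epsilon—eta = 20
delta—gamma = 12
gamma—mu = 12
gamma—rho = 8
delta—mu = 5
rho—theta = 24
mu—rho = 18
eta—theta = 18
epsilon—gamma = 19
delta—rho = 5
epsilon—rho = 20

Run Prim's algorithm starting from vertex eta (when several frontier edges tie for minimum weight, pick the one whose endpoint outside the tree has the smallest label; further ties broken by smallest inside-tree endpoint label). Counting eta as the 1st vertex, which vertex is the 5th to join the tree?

Prim, starting at eta.
Step 1: cheapest edge leaving the tree is eta—rho (13); add rho.
Step 2: cheapest edge leaving the tree is delta—rho (5); add delta.
Step 3: cheapest edge leaving the tree is delta—mu (5); add mu.
Step 4: cheapest edge leaving the tree is epsilon—mu (1); add epsilon.
Step 5: cheapest edge leaving the tree is mu—theta (6); add theta.
Step 6: cheapest edge leaving the tree is gamma—rho (8); add gamma.
Vertex order: eta, rho, delta, mu, epsilon, theta, gamma. The 5th vertex is epsilon.

epsilon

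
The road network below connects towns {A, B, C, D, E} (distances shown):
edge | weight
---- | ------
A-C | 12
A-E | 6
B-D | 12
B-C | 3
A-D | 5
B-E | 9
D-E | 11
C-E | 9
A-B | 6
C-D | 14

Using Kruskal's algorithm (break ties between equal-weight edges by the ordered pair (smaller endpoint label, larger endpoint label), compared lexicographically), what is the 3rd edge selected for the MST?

Kruskal's algorithm — process edges by increasing weight (ties by edge label):
B-C (3): add. Components now {A} {B,C} {D} {E}
A-D (5): add. Components now {A,D} {B,C} {E}
A-B (6): add. Components now {A,B,C,D} {E}
A-E (6): add. Components now {A,B,C,D,E}
The 3rd edge added is A-B.

A-B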